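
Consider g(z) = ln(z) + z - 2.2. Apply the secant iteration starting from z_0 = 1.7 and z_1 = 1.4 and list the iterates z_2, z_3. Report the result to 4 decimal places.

1.6814, 1.6808

g(1.7) = 0.030628, g(1.4) = -0.463528
z_2 = 1.400000 − (-0.463528)·(1.400000 − 1.700000) / (-0.463528 − 0.030628) = 1.400000 − (0.139058)/(-0.494156) = 1.681406
g(1.681406) = 0.001036
z_3 = 1.681406 − 0.001036·(1.681406 − 1.400000) / (0.001036 − (-0.463528)) = 1.681406 − (0.000292)/(0.464564) = 1.680778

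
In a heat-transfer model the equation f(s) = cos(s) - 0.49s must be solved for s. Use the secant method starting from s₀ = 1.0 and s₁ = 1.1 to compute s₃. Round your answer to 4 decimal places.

1.0375

f(1.0) = 0.050302, f(1.1) = -0.085404
s₂ = 1.100000 − (-0.085404)·(1.100000 − 1.000000) / (-0.085404 − 0.050302) = 1.100000 − (-0.008540)/(-0.135706) = 1.037067
f(1.037067) = 0.000585
s₃ = 1.037067 − 0.000585·(1.037067 − 1.100000) / (0.000585 − (-0.085404)) = 1.037067 − (-0.000037)/(0.085988) = 1.037495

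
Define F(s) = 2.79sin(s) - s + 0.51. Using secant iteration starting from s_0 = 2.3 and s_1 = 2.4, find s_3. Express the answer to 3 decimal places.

2.398

F(2.3) = 0.29052, F(2.4) = -0.00546
s_2 = 2.40000 − (-0.00546)·(2.40000 − 2.30000) / (-0.00546 − 0.29052) = 2.40000 − (-0.00055)/(-0.29598) = 2.39816
F(2.39816) = 0.00018
s_3 = 2.39816 − 0.00018·(2.39816 − 2.40000) / (0.00018 − (-0.00546)) = 2.39816 − (0.00000)/(0.00563) = 2.39821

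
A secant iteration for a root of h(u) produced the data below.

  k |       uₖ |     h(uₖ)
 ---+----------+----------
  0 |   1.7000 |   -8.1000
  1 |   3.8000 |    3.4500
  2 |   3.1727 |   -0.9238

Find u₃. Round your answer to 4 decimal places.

3.3052

u₃ = 3.1727 − (-0.9238)·(3.1727 − 3.8000) / (-0.9238 − 3.4500)
   = 3.1727 − (0.579500)/(-4.373800) = 3.305193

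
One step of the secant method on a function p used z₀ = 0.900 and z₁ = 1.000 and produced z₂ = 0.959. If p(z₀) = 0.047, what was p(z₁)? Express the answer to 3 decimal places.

-0.033

The secant line through (0.900, 0.047) and (1.000, p(z₁)) crosses zero at z₂ = 0.959.
So (0.900, 0.047), (1.000, p(z₁)), (0.959, 0) are collinear:
p(z₁) = 0.047 · (1.000 − 0.959) / (0.900 − 0.959) = 0.047 · (0.04100)/(-0.05900) = -0.03266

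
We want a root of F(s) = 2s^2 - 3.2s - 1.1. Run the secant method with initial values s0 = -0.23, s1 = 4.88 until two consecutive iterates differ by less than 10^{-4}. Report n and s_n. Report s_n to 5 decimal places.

F(-0.23) = -0.2582000, F(4.88) = 30.9128000
s2 = 4.8800000 − 30.9128000·(5.1100000)/(31.1710000) = -0.1876721;  |Δ| = 5.0676721
F(-0.1876721) = -0.4290075
s3 = -0.1876721 − (-0.4290075)·(-5.0676721)/(-31.3418075) = -0.1183057;  |Δ| = 0.0693664
F(-0.1183057) = -0.6934293
s4 = -0.1183057 − (-0.6934293)·(0.0693664)/(-0.2644218) = -0.3002148;  |Δ| = 0.1819091
F(-0.3002148) = 0.0409451
s5 = -0.3002148 − 0.0409451·(-0.1819091)/(0.7343743) = -0.2900724;  |Δ| = 0.0101423
F(-0.2900724) = -0.0034842
s6 = -0.2900724 − (-0.0034842)·(0.0101423)/(-0.0444293) = -0.2908678;  |Δ| = 0.0007954
F(-0.2908678) = -0.0000149
s7 = -0.2908678 − (-0.0000149)·(-0.0007954)/(0.0034694) = -0.2908712;  |Δ| = 0.0000034
|s7 − s6| = 0.0000034 < 10^{-4}

n = 7, s_n = -0.29087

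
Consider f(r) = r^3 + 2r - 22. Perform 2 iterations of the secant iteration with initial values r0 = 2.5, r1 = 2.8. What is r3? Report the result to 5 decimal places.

2.56433

f(2.5) = -1.3750000, f(2.8) = 5.5520000
r2 = 2.8000000 − 5.5520000·(2.8000000 − 2.5000000) / (5.5520000 − (-1.3750000)) = 2.8000000 − (1.6656000)/(6.9270000) = 2.5595496
f(2.5595496) = -0.1125387
r3 = 2.5595496 − (-0.1125387)·(2.5595496 − 2.8000000) / (-0.1125387 − 5.5520000) = 2.5595496 − (0.0270600)/(-5.6645387) = 2.5643267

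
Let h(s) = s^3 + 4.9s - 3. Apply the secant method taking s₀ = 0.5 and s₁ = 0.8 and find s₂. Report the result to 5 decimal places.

h(0.5) = -0.4250000, h(0.8) = 1.4320000
s₂ = 0.8000000 − 1.4320000·(0.8000000 − 0.5000000) / (1.4320000 − (-0.4250000)) = 0.8000000 − (0.4296000)/(1.8570000) = 0.5686591

0.56866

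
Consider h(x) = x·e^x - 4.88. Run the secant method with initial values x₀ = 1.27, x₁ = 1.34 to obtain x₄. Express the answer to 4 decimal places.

h(1.27) = -0.357717, h(1.34) = 0.237518
x₂ = 1.340000 − 0.237518·(1.340000 − 1.270000) / (0.237518 − (-0.357717)) = 1.340000 − (0.016626)/(0.595236) = 1.312068
h(1.312068) = -0.007184
x₃ = 1.312068 − (-0.007184)·(1.312068 − 1.340000) / (-0.007184 − 0.237518) = 1.312068 − (0.000201)/(-0.244702) = 1.312888
h(1.312888) = -0.000138
x₄ = 1.312888 − (-0.000138)·(1.312888 − 1.312068) / (-0.000138 − (-0.007184)) = 1.312888 − (0.000000)/(0.007045) = 1.312904

1.3129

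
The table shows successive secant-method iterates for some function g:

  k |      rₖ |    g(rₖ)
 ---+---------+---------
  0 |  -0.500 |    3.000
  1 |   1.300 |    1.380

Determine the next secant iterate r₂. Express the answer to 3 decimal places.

r₂ = 1.300 − 1.380·(1.300 − (-0.500)) / (1.380 − 3.000)
   = 1.300 − (2.48400)/(-1.62000) = 2.83333

2.833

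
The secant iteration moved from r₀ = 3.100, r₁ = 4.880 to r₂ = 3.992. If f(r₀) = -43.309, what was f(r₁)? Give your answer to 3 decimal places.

43.115

The secant line through (3.100, -43.309) and (4.880, f(r₁)) crosses zero at r₂ = 3.992.
So (3.100, -43.309), (4.880, f(r₁)), (3.992, 0) are collinear:
f(r₁) = -43.309 · (4.880 − 3.992) / (3.100 − 3.992) = -43.309 · (0.88800)/(-0.89200) = 43.11479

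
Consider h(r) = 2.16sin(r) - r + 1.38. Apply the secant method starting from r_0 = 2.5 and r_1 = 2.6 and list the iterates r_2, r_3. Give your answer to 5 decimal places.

h(2.5) = 0.1726998, h(2.6) = -0.1065170
r_2 = 2.6000000 − (-0.1065170)·(2.6000000 − 2.5000000) / (-0.1065170 − 0.1726998) = 2.6000000 − (-0.0106517)/(-0.2792169) = 2.5618515
h(2.5618515) = 0.0014125
r_3 = 2.5618515 − 0.0014125·(2.5618515 − 2.6000000) / (0.0014125 − (-0.1065170)) = 2.5618515 − (-0.0000539)/(0.1079295) = 2.5623508

2.56185, 2.56235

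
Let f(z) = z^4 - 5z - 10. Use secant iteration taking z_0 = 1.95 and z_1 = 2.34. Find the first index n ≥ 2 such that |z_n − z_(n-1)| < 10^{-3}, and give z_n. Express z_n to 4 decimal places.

f(1.95) = -5.290994, f(2.34) = 8.282195
z_2 = 2.340000 − 8.282195·(0.390000)/(13.573189) = 2.102027;  |Δ| = 0.237973
f(2.102027) = -0.986847
z_3 = 2.102027 − (-0.986847)·(-0.237973)/(-9.269042) = 2.127363;  |Δ| = 0.025336
f(2.127363) = -0.155095
z_4 = 2.127363 − (-0.155095)·(0.025336)/(0.831751) = 2.132087;  |Δ| = 0.004724
f(2.132087) = 0.003832
z_5 = 2.132087 − 0.003832·(0.004724)/(0.158927) = 2.131974;  |Δ| = 0.000114
|z_5 − z_4| = 0.000114 < 10^{-3}

n = 5, z_n = 2.1320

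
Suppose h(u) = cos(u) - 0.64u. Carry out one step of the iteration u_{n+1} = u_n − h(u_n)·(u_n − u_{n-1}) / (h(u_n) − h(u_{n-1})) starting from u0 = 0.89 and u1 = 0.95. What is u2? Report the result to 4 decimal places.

h(0.89) = 0.059812, h(0.95) = -0.026317
u2 = 0.950000 − (-0.026317)·(0.950000 − 0.890000) / (-0.026317 − 0.059812) = 0.950000 − (-0.001579)/(-0.086129) = 0.931667

0.9317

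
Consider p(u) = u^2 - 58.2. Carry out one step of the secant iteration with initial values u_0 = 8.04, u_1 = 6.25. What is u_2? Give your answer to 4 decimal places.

7.5892

p(8.04) = 6.441600, p(6.25) = -19.137500
u_2 = 6.250000 − (-19.137500)·(6.250000 − 8.040000) / (-19.137500 − 6.441600) = 6.250000 − (34.256125)/(-25.579100) = 7.589223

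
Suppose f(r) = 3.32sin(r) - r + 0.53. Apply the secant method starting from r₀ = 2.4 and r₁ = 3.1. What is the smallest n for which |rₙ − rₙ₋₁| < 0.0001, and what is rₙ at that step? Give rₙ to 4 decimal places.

n = 5, rₙ = 2.5046

f(2.4) = 0.372538, f(3.1) = -2.431952
r₂ = 3.100000 − (-2.431952)·(0.700000)/(-2.804490) = 2.492985;  |Δ| = 0.607015
f(2.492985) = 0.042551
r₃ = 2.492985 − 0.042551·(-0.607015)/(2.474503) = 2.503423;  |Δ| = 0.010438
f(2.503423) = 0.004387
r₄ = 2.503423 − 0.004387·(0.010438)/(-0.038164) = 2.504623;  |Δ| = 0.001200
f(2.504623) = -0.000014
r₅ = 2.504623 − (-0.000014)·(0.001200)/(-0.004401) = 2.504619;  |Δ| = 0.000004
|r₅ − r₄| = 0.000004 < 0.0001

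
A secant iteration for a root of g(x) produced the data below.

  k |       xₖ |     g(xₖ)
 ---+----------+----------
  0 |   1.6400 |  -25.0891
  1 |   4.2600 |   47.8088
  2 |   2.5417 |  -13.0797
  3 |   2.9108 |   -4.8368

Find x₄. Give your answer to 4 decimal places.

3.1274

x₄ = 2.9108 − (-4.8368)·(2.9108 − 2.5417) / (-4.8368 − (-13.0797))
   = 2.9108 − (-1.785263)/(8.242900) = 3.127382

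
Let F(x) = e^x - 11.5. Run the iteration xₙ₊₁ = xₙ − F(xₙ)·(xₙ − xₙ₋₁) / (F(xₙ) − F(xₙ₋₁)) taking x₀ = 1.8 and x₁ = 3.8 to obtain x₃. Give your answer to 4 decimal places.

2.2450

F(1.8) = -5.450353, F(3.8) = 33.201184
x₂ = 3.800000 − 33.201184·(3.800000 − 1.800000) / (33.201184 − (-5.450353)) = 3.800000 − (66.402369)/(38.651537) = 2.082025
F(2.082025) = -3.479305
x₃ = 2.082025 − (-3.479305)·(2.082025 − 3.800000) / (-3.479305 − 33.201184) = 2.082025 − (5.977358)/(-36.680489) = 2.244983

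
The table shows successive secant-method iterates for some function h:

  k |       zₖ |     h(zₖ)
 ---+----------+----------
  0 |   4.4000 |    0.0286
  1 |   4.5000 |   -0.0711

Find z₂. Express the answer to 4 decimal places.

z₂ = 4.5000 − (-0.0711)·(4.5000 − 4.4000) / (-0.0711 − 0.0286)
   = 4.5000 − (-0.007110)/(-0.099700) = 4.428686

4.4287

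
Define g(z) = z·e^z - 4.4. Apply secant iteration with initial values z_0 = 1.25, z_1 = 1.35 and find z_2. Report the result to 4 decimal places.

g(1.25) = -0.037071, g(1.35) = 0.807524
z_2 = 1.350000 − 0.807524·(1.350000 − 1.250000) / (0.807524 − (-0.037071)) = 1.350000 − (0.080752)/(0.844596) = 1.254389

1.2544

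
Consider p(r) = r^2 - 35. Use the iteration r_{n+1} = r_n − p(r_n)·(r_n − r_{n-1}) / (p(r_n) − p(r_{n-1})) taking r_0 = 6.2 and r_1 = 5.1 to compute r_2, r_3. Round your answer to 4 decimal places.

5.8956, 5.9176

p(6.2) = 3.440000, p(5.1) = -8.990000
r_2 = 5.100000 − (-8.990000)·(5.100000 − 6.200000) / (-8.990000 − 3.440000) = 5.100000 − (9.889000)/(-12.430000) = 5.895575
p(5.895575) = -0.242193
r_3 = 5.895575 − (-0.242193)·(5.895575 − 5.100000) / (-0.242193 − (-8.990000)) = 5.895575 − (-0.192683)/(8.747807) = 5.917602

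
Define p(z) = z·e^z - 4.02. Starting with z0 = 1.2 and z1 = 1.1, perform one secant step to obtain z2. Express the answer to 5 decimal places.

1.20528

p(1.2) = -0.0358597, p(1.1) = -0.7154174
z2 = 1.1000000 − (-0.7154174)·(1.1000000 − 1.2000000) / (-0.7154174 − (-0.0358597)) = 1.1000000 − (0.0715417)/(-0.6795577) = 1.2052769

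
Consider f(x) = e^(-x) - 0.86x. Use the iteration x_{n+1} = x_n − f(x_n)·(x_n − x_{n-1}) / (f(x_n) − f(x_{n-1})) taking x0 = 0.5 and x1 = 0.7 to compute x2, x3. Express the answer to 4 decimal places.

f(0.5) = 0.176531, f(0.7) = -0.105415
x2 = 0.700000 − (-0.105415)·(0.700000 − 0.500000) / (-0.105415 − 0.176531) = 0.700000 − (-0.021083)/(-0.281945) = 0.625223
f(0.625223) = -0.002550
x3 = 0.625223 − (-0.002550)·(0.625223 − 0.700000) / (-0.002550 − (-0.105415)) = 0.625223 − (0.000191)/(0.102865) = 0.623370

0.6252, 0.6234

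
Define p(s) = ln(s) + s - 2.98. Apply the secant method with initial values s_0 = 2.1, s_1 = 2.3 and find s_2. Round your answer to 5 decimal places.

2.19490

p(2.1) = -0.1380627, p(2.3) = 0.1529091
s_2 = 2.3000000 − 0.1529091·(2.3000000 − 2.1000000) / (0.1529091 − (-0.1380627)) = 2.3000000 − (0.0305818)/(0.2909718) = 2.1948976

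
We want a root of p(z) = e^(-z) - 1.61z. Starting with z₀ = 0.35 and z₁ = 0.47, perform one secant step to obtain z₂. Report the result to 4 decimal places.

p(0.35) = 0.141188, p(0.47) = -0.131698
z₂ = 0.470000 − (-0.131698)·(0.470000 − 0.350000) / (-0.131698 − 0.141188) = 0.470000 − (-0.015804)/(-0.272886) = 0.412087

0.4121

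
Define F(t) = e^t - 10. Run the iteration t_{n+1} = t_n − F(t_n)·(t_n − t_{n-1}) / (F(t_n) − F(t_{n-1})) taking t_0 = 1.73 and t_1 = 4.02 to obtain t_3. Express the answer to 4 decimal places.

F(1.73) = -4.359346, F(4.02) = 45.701106
t_2 = 4.020000 − 45.701106·(4.020000 − 1.730000) / (45.701106 − (-4.359346)) = 4.020000 − (104.655532)/(50.060452) = 1.929417
F(1.929417) = -3.114506
t_3 = 1.929417 − (-3.114506)·(1.929417 − 4.020000) / (-3.114506 − 45.701106) = 1.929417 − (6.511132)/(-48.815611) = 2.062799

2.0628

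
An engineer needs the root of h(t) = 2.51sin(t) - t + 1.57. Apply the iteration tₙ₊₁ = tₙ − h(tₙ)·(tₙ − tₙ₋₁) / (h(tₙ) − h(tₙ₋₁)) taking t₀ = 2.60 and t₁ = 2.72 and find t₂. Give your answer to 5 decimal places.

h(2.60) = 0.2639084, h(2.72) = -0.1228724
t₂ = 2.7200000 − (-0.1228724)·(2.7200000 − 2.6000000) / (-0.1228724 − 0.2639084) = 2.7200000 − (-0.0147447)/(-0.3867809) = 2.6818784

2.68188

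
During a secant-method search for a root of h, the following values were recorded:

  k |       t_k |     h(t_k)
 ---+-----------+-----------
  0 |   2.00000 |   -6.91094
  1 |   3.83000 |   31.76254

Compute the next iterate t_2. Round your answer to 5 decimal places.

t_2 = 3.83000 − 31.76254·(3.83000 − 2.00000) / (31.76254 − (-6.91094))
   = 3.83000 − (58.1254482)/(38.6734800) = 2.3270205

2.32702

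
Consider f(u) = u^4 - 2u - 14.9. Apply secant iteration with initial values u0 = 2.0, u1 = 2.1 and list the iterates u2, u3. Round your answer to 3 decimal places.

2.089, 2.090

f(2.0) = -2.90000, f(2.1) = 0.34810
u2 = 2.10000 − 0.34810·(2.10000 − 2.00000) / (0.34810 − (-2.90000)) = 2.10000 − (0.03481)/(3.24810) = 2.08928
f(2.08928) = -0.02444
u3 = 2.08928 − (-0.02444)·(2.08928 − 2.10000) / (-0.02444 − 0.34810) = 2.08928 − (0.00026)/(-0.37254) = 2.08999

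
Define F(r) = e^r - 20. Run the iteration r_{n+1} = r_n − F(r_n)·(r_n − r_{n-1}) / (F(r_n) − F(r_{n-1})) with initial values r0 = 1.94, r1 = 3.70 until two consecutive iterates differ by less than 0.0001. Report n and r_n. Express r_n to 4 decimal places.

n = 7, r_n = 2.9957

F(1.94) = -13.041249, F(3.70) = 20.447304
r2 = 3.700000 − 20.447304·(1.760000)/(33.488553) = 2.625386;  |Δ| = 1.074614
F(2.625386) = -6.190091
r3 = 2.625386 − (-6.190091)·(-1.074614)/(-26.637395) = 2.875109;  |Δ| = 0.249722
F(2.875109) = -2.272646
r4 = 2.875109 − (-2.272646)·(0.249722)/(3.917445) = 3.019982;  |Δ| = 0.144873
F(3.019982) = 0.490914
r5 = 3.019982 − 0.490914·(0.144873)/(2.763561) = 2.994247;  |Δ| = 0.025735
F(2.994247) = -0.029691
r6 = 2.994247 − (-0.029691)·(-0.025735)/(-0.520605) = 2.995714;  |Δ| = 0.001468
F(2.995714) = -0.000359
r7 = 2.995714 − (-0.000359)·(0.001468)/(0.029332) = 2.995732;  |Δ| = 0.000018
|r7 − r6| = 0.000018 < 0.0001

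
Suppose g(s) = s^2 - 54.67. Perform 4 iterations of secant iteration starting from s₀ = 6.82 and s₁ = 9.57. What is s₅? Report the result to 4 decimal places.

7.3939

g(6.82) = -8.157600, g(9.57) = 36.914900
s₂ = 9.570000 − 36.914900·(9.570000 − 6.820000) / (36.914900 − (-8.157600)) = 9.570000 − (101.515975)/(45.072500) = 7.317718
g(7.317718) = -1.121002
s₃ = 7.317718 − (-1.121002)·(7.317718 − 9.570000) / (-1.121002 − 36.914900) = 7.317718 − (2.524811)/(-38.035902) = 7.384098
g(7.384098) = -0.145100
s₄ = 7.384098 − (-0.145100)·(7.384098 − 7.317718) / (-0.145100 − (-1.121002)) = 7.384098 − (-0.009632)/(0.975902) = 7.393967
g(7.393967) = 0.000753
s₅ = 7.393967 − 0.000753·(7.393967 − 7.384098) / (0.000753 − (-0.145100)) = 7.393967 − (0.000007)/(0.145852) = 7.393916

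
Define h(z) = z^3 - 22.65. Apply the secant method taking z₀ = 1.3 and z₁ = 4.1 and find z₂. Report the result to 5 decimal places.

2.15829

h(1.3) = -20.4530000, h(4.1) = 46.2710000
z₂ = 4.1000000 − 46.2710000·(4.1000000 − 1.3000000) / (46.2710000 − (-20.4530000)) = 4.1000000 − (129.5588000)/(66.7240000) = 2.1582879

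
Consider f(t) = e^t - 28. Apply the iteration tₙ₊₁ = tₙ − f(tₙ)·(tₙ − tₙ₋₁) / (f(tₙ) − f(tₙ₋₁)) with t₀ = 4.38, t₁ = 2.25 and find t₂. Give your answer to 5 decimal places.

f(4.38) = 51.8380334, f(2.25) = -18.5122642
t₂ = 2.2500000 − (-18.5122642)·(2.2500000 − 4.3800000) / (-18.5122642 − 51.8380334) = 2.2500000 − (39.4311227)/(-70.3502976) = 2.8104969

2.81050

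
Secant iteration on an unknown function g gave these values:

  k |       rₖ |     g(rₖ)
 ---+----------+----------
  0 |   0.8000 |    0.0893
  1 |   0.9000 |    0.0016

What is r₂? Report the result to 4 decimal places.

r₂ = 0.9000 − 0.0016·(0.9000 − 0.8000) / (0.0016 − 0.0893)
   = 0.9000 − (0.000160)/(-0.087700) = 0.901824

0.9018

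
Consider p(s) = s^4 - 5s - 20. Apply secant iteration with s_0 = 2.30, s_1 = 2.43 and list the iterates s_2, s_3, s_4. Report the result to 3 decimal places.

2.373, 2.376, 2.376

p(2.30) = -3.51590, p(2.43) = 2.71784
s_2 = 2.43000 − 2.71784·(2.43000 − 2.30000) / (2.71784 − (-3.51590)) = 2.43000 − (0.35332)/(6.23374) = 2.37332
p(2.37332) = -0.13981
s_3 = 2.37332 − (-0.13981)·(2.37332 − 2.43000) / (-0.13981 − 2.71784) = 2.37332 − (0.00792)/(-2.85765) = 2.37609
p(2.37609) = -0.00514
s_4 = 2.37609 − (-0.00514)·(2.37609 − 2.37332) / (-0.00514 − (-0.13981)) = 2.37609 − (-0.00001)/(0.13467) = 2.37620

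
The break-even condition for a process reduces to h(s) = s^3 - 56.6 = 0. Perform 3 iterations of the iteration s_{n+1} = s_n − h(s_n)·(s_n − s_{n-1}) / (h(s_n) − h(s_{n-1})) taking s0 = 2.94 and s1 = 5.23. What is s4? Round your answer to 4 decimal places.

3.8466

h(2.94) = -31.187816, h(5.23) = 86.455667
s2 = 5.230000 − 86.455667·(5.230000 − 2.940000) / (86.455667 − (-31.187816)) = 5.230000 − (197.983477)/(117.643483) = 3.547089
h(3.547089) = -11.971081
s3 = 3.547089 − (-11.971081)·(3.547089 − 5.230000) / (-11.971081 − 86.455667) = 3.547089 − (20.146261)/(-98.426748) = 3.751772
h(3.751772) = -3.790830
s4 = 3.751772 − (-3.790830)·(3.751772 − 3.547089) / (-3.790830 − (-11.971081)) = 3.751772 − (-0.775918)/(8.180251) = 3.846625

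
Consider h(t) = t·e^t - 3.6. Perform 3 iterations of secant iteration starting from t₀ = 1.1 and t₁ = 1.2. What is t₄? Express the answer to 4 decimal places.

1.1453

h(1.1) = -0.295417, h(1.2) = 0.384140
t₂ = 1.200000 − 0.384140·(1.200000 − 1.100000) / (0.384140 − (-0.295417)) = 1.200000 − (0.038414)/(0.679558) = 1.143472
h(1.143472) = -0.012193
t₃ = 1.143472 − (-0.012193)·(1.143472 − 1.200000) / (-0.012193 − 0.384140) = 1.143472 − (0.000689)/(-0.396333) = 1.145211
h(1.145211) = -0.000482
t₄ = 1.145211 − (-0.000482)·(1.145211 − 1.143472) / (-0.000482 − (-0.012193)) = 1.145211 − (-0.000001)/(0.011710) = 1.145283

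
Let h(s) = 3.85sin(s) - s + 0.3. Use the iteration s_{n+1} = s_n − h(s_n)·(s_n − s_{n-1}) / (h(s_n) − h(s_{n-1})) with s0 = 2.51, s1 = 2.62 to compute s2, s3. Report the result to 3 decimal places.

h(2.51) = 0.06316, h(2.62) = -0.40169
s2 = 2.62000 − (-0.40169)·(2.62000 − 2.51000) / (-0.40169 − 0.06316) = 2.62000 − (-0.04419)/(-0.46485) = 2.52495
h(2.52495) = 0.00152
s3 = 2.52495 − 0.00152·(2.52495 − 2.62000) / (0.00152 − (-0.40169)) = 2.52495 − (-0.00014)/(0.40321) = 2.52530

2.525, 2.525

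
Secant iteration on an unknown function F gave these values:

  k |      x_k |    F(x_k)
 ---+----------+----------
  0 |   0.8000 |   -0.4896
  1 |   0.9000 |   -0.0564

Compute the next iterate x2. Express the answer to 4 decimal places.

0.9130

x2 = 0.9000 − (-0.0564)·(0.9000 − 0.8000) / (-0.0564 − (-0.4896))
   = 0.9000 − (-0.005640)/(0.433200) = 0.913019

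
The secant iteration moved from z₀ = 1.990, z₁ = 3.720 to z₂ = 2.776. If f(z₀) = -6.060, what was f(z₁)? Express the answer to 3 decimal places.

7.278

The secant line through (1.990, -6.060) and (3.720, f(z₁)) crosses zero at z₂ = 2.776.
So (1.990, -6.060), (3.720, f(z₁)), (2.776, 0) are collinear:
f(z₁) = -6.060 · (3.720 − 2.776) / (1.990 − 2.776) = -6.060 · (0.94400)/(-0.78600) = 7.27817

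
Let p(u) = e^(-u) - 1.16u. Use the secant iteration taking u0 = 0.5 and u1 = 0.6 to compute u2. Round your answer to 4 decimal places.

0.5153

p(0.5) = 0.026531, p(0.6) = -0.147188
u2 = 0.600000 − (-0.147188)·(0.600000 − 0.500000) / (-0.147188 − 0.026531) = 0.600000 − (-0.014719)/(-0.173719) = 0.515272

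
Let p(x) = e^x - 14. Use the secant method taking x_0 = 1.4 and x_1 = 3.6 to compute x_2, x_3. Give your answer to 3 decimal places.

p(1.4) = -9.94480, p(3.6) = 22.59823
x_2 = 3.60000 − 22.59823·(3.60000 − 1.40000) / (22.59823 − (-9.94480)) = 3.60000 − (49.71612)/(32.54303) = 2.07230
p(2.07230) = -6.05696
x_3 = 2.07230 − (-6.05696)·(2.07230 − 3.60000) / (-6.05696 − 22.59823) = 2.07230 − (9.25324)/(-28.65519) = 2.39521

2.072, 2.395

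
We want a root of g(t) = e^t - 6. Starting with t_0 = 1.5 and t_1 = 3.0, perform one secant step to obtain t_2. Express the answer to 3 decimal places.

g(1.5) = -1.51831, g(3.0) = 14.08554
t_2 = 3.00000 − 14.08554·(3.00000 − 1.50000) / (14.08554 − (-1.51831)) = 3.00000 − (21.12831)/(15.60385) = 1.64596

1.646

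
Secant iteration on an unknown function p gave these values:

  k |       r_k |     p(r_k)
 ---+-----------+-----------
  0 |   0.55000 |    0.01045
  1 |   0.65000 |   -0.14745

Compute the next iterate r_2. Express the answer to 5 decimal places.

r_2 = 0.65000 − (-0.14745)·(0.65000 − 0.55000) / (-0.14745 − 0.01045)
   = 0.65000 − (-0.0147450)/(-0.1579000) = 0.5566181

0.55662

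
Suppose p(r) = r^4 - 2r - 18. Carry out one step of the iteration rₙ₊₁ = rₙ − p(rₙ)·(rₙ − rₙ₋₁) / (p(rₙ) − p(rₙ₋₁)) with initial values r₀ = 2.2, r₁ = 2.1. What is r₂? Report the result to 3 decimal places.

2.173

p(2.2) = 1.02560, p(2.1) = -2.75190
r₂ = 2.10000 − (-2.75190)·(2.10000 − 2.20000) / (-2.75190 − 1.02560) = 2.10000 − (0.27519)/(-3.77750) = 2.17285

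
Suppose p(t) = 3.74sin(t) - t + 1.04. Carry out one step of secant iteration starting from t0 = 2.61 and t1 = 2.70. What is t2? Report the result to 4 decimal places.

2.6857

p(2.61) = 0.325832, p(2.70) = -0.061599
t2 = 2.700000 − (-0.061599)·(2.700000 − 2.610000) / (-0.061599 − 0.325832) = 2.700000 − (-0.005544)/(-0.387431) = 2.685691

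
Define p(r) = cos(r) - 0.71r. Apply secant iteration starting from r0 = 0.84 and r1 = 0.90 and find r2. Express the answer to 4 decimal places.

p(0.84) = 0.071063, p(0.90) = -0.017390
r2 = 0.900000 − (-0.017390)·(0.900000 − 0.840000) / (-0.017390 − 0.071063) = 0.900000 − (-0.001043)/(-0.088453) = 0.888204

0.8882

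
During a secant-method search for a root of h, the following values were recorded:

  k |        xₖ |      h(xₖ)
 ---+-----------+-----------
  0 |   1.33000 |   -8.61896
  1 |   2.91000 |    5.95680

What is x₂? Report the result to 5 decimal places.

2.26429

x₂ = 2.91000 − 5.95680·(2.91000 − 1.33000) / (5.95680 − (-8.61896))
   = 2.91000 − (9.4117440)/(14.5757600) = 2.2642879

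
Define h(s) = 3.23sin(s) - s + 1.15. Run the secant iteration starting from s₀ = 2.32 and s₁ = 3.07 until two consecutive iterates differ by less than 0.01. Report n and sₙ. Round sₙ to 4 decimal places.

h(2.32) = 1.195108, h(3.07) = -1.688953
s₂ = 3.070000 − (-1.688953)·(0.750000)/(-2.884061) = 2.630788;  |Δ| = 0.439212
h(2.630788) = 0.098293
s₃ = 2.630788 − 0.098293·(-0.439212)/(1.787247) = 2.654943;  |Δ| = 0.024155
h(2.654943) = 0.005621
s₄ = 2.654943 − 0.005621·(0.024155)/(-0.092672) = 2.656408;  |Δ| = 0.001465
|s₄ − s₃| = 0.001465 < 0.01

n = 4, sₙ = 2.6564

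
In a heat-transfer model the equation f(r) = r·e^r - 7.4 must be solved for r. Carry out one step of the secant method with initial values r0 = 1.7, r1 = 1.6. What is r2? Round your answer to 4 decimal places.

f(1.7) = 1.905711, f(1.6) = 0.524852
r2 = 1.600000 − 0.524852·(1.600000 − 1.700000) / (0.524852 − 1.905711) = 1.600000 − (-0.052485)/(-1.380859) = 1.561991

1.5620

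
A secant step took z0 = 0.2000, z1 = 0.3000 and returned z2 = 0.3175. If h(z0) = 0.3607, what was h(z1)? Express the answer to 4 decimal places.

0.0537

The secant line through (0.2000, 0.3607) and (0.3000, h(z1)) crosses zero at z2 = 0.3175.
So (0.2000, 0.3607), (0.3000, h(z1)), (0.3175, 0) are collinear:
h(z1) = 0.3607 · (0.3000 − 0.3175) / (0.2000 − 0.3175) = 0.3607 · (-0.017500)/(-0.117500) = 0.053721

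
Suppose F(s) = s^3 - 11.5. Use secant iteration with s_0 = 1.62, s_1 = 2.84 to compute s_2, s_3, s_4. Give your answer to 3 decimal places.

2.094, 2.220, 2.260

F(1.62) = -7.24847, F(2.84) = 11.40630
s_2 = 2.84000 − 11.40630·(2.84000 − 1.62000) / (11.40630 − (-7.24847)) = 2.84000 − (13.91569)/(18.65478) = 2.09404
F(2.09404) = -2.31761
s_3 = 2.09404 − (-2.31761)·(2.09404 − 2.84000) / (-2.31761 − 11.40630) = 2.09404 − (1.72884)/(-13.72391) = 2.22001
F(2.22001) = -0.55874
s_4 = 2.22001 − (-0.55874)·(2.22001 − 2.09404) / (-0.55874 − (-2.31761)) = 2.22001 − (-0.07039)/(1.75887) = 2.26003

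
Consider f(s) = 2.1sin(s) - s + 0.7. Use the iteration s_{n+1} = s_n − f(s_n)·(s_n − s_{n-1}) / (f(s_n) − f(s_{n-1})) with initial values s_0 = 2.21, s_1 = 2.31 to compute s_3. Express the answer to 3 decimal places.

f(2.21) = 0.17540, f(2.31) = -0.05809
s_2 = 2.31000 − (-0.05809)·(2.31000 − 2.21000) / (-0.05809 − 0.17540) = 2.31000 − (-0.00581)/(-0.23349) = 2.28512
f(2.28512) = 0.00150
s_3 = 2.28512 − 0.00150·(2.28512 − 2.31000) / (0.00150 − (-0.05809)) = 2.28512 − (-0.00004)/(0.05959) = 2.28575

2.286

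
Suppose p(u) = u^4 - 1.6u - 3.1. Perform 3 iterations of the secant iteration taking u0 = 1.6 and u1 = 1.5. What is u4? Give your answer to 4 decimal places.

1.5353

p(1.6) = 0.893600, p(1.5) = -0.437500
u2 = 1.500000 − (-0.437500)·(1.500000 − 1.600000) / (-0.437500 − 0.893600) = 1.500000 − (0.043750)/(-1.331100) = 1.532868
p(1.532868) = -0.031578
u3 = 1.532868 − (-0.031578)·(1.532868 − 1.500000) / (-0.031578 − (-0.437500)) = 1.532868 − (-0.001038)/(0.405922) = 1.535424
p(1.535424) = 0.001260
u4 = 1.535424 − 0.001260·(1.535424 − 1.532868) / (0.001260 − (-0.031578)) = 1.535424 − (0.000003)/(0.032838) = 1.535326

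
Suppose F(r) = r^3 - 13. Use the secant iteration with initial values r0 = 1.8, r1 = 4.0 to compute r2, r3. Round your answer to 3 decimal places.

F(1.8) = -7.16800, F(4.0) = 51.00000
r2 = 4.00000 − 51.00000·(4.00000 − 1.80000) / (51.00000 − (-7.16800)) = 4.00000 − (112.20000)/(58.16800) = 2.07110
F(2.07110) = -4.11605
r3 = 2.07110 − (-4.11605)·(2.07110 − 4.00000) / (-4.11605 − 51.00000) = 2.07110 − (7.93944)/(-55.11605) = 2.21515

2.071, 2.215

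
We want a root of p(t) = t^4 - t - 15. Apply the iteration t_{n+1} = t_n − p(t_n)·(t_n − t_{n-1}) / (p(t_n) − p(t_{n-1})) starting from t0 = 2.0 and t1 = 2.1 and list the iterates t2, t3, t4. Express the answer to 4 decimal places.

p(2.0) = -1.000000, p(2.1) = 2.348100
t2 = 2.100000 − 2.348100·(2.100000 − 2.000000) / (2.348100 − (-1.000000)) = 2.100000 − (0.234810)/(3.348100) = 2.029868
p(2.029868) = -0.052478
t3 = 2.029868 − (-0.052478)·(2.029868 − 2.100000) / (-0.052478 − 2.348100) = 2.029868 − (0.003680)/(-2.400578) = 2.031401
p(2.031401) = -0.002662
t4 = 2.031401 − (-0.002662)·(2.031401 − 2.029868) / (-0.002662 − (-0.052478)) = 2.031401 − (-0.000004)/(0.049816) = 2.031483

2.0299, 2.0314, 2.0315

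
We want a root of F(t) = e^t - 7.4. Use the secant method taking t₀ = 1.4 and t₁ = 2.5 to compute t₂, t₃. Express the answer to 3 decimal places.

1.853, 1.967

F(1.4) = -3.34480, F(2.5) = 4.78249
t₂ = 2.50000 − 4.78249·(2.50000 − 1.40000) / (4.78249 − (-3.34480)) = 2.50000 − (5.26074)/(8.12729) = 1.85271
F(1.85271) = -1.02294
t₃ = 1.85271 − (-1.02294)·(1.85271 − 2.50000) / (-1.02294 − 4.78249) = 1.85271 − (0.66214)/(-5.80544) = 1.96676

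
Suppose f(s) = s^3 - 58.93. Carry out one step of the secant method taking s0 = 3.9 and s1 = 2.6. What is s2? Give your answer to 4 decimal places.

3.8879

f(3.9) = 0.389000, f(2.6) = -41.354000
s2 = 2.600000 − (-41.354000)·(2.600000 − 3.900000) / (-41.354000 − 0.389000) = 2.600000 − (53.760200)/(-41.743000) = 3.887885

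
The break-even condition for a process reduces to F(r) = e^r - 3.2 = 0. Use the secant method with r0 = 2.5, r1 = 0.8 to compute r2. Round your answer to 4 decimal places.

0.9664

F(2.5) = 8.982494, F(0.8) = -0.974459
r2 = 0.800000 − (-0.974459)·(0.800000 − 2.500000) / (-0.974459 − 8.982494) = 0.800000 − (1.656580)/(-9.956953) = 0.966374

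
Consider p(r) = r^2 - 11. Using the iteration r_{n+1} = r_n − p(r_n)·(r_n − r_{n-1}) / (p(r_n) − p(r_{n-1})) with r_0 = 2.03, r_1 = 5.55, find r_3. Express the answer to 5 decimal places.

p(2.03) = -6.8791000, p(5.55) = 19.8025000
r_2 = 5.5500000 − 19.8025000·(5.5500000 − 2.0300000) / (19.8025000 − (-6.8791000)) = 5.5500000 − (69.7048000)/(26.6816000) = 2.9375330
p(2.9375330) = -2.3709000
r_3 = 2.9375330 − (-2.3709000)·(2.9375330 − 5.5500000) / (-2.3709000 − 19.8025000) = 2.9375330 − (6.1938980)/(-22.1734000) = 3.2168721

3.21687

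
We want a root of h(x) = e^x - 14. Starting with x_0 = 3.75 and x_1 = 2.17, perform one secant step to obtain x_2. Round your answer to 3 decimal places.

h(3.75) = 28.52108, h(2.17) = -5.24172
x_2 = 2.17000 − (-5.24172)·(2.17000 − 3.75000) / (-5.24172 − 28.52108) = 2.17000 − (8.28191)/(-33.76280) = 2.41530

2.415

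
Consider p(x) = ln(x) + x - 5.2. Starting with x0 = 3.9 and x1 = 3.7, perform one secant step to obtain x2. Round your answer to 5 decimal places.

3.85173

p(3.9) = 0.0609766, p(3.7) = -0.1916672
x2 = 3.7000000 − (-0.1916672)·(3.7000000 − 3.9000000) / (-0.1916672 − 0.0609766) = 3.7000000 − (0.0383334)/(-0.2526437) = 3.8517292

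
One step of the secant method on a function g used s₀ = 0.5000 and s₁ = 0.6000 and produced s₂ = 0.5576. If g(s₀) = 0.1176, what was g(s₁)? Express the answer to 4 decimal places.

-0.0866

The secant line through (0.5000, 0.1176) and (0.6000, g(s₁)) crosses zero at s₂ = 0.5576.
So (0.5000, 0.1176), (0.6000, g(s₁)), (0.5576, 0) are collinear:
g(s₁) = 0.1176 · (0.6000 − 0.5576) / (0.5000 − 0.5576) = 0.1176 · (0.042400)/(-0.057600) = -0.086567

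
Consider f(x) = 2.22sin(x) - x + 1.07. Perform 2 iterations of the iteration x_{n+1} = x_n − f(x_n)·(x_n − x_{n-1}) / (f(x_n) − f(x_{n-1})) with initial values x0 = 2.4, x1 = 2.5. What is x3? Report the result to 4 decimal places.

2.4632

f(2.4) = 0.169528, f(2.5) = -0.101392
x2 = 2.500000 − (-0.101392)·(2.500000 − 2.400000) / (-0.101392 − 0.169528) = 2.500000 − (-0.010139)/(-0.270920) = 2.462575
f(2.462575) = 0.001649
x3 = 2.462575 − 0.001649·(2.462575 − 2.500000) / (0.001649 − (-0.101392)) = 2.462575 − (-0.000062)/(0.103041) = 2.463174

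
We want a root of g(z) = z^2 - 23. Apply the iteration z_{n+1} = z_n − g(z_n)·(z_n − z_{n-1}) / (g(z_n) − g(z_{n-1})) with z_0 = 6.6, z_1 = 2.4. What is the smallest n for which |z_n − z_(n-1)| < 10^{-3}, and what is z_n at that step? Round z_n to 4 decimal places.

g(6.6) = 20.560000, g(2.4) = -17.240000
z_2 = 2.400000 − (-17.240000)·(-4.200000)/(-37.800000) = 4.315556;  |Δ| = 1.915556
g(4.315556) = -4.375980
z_3 = 4.315556 − (-4.375980)·(1.915556)/(12.864020) = 4.967174;  |Δ| = 0.651619
g(4.967174) = 1.672818
z_4 = 4.967174 − 1.672818·(0.651619)/(6.048798) = 4.786966;  |Δ| = 0.180208
g(4.786966) = -0.084952
z_5 = 4.786966 − (-0.084952)·(-0.180208)/(-1.757770) = 4.795676;  |Δ| = 0.008709
g(4.795676) = -0.001494
z_6 = 4.795676 − (-0.001494)·(0.008709)/(0.083458) = 4.795832;  |Δ| = 0.000156
|z_6 − z_5| = 0.000156 < 10^{-3}

n = 6, z_n = 4.7958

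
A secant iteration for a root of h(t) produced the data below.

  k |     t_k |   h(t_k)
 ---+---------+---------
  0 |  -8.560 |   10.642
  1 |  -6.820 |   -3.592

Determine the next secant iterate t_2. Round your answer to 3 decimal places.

-7.259

t_2 = -6.820 − (-3.592)·(-6.820 − (-8.560)) / (-3.592 − 10.642)
   = -6.820 − (-6.25008)/(-14.23400) = -7.25910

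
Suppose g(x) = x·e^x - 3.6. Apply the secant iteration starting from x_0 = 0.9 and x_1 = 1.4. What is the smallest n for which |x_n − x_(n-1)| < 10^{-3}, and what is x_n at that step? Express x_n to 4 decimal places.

g(0.9) = -1.386357, g(1.4) = 2.077280
x_2 = 1.400000 − 2.077280·(0.500000)/(3.463637) = 1.100130;  |Δ| = 0.299870
g(1.100130) = -0.294596
x_3 = 1.100130 − (-0.294596)·(-0.299870)/(-2.371875) = 1.137375;  |Δ| = 0.037245
g(1.137375) = -0.053014
x_4 = 1.137375 − (-0.053014)·(0.037245)/(0.241582) = 1.145548;  |Δ| = 0.008173
g(1.145548) = 0.001793
x_5 = 1.145548 − 0.001793·(0.008173)/(0.054807) = 1.145281;  |Δ| = 0.000267
|x_5 − x_4| = 0.000267 < 10^{-3}

n = 5, x_n = 1.1453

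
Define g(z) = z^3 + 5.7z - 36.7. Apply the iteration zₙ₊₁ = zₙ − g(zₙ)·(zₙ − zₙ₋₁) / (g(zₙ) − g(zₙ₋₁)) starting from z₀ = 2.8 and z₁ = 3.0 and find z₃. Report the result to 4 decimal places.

g(2.8) = 1.212000, g(3.0) = 7.400000
z₂ = 3.000000 − 7.400000·(3.000000 − 2.800000) / (7.400000 − 1.212000) = 3.000000 − (1.480000)/(6.188000) = 2.760827
g(2.760827) = 0.080206
z₃ = 2.760827 − 0.080206·(2.760827 − 3.000000) / (0.080206 − 7.400000) = 2.760827 − (-0.019183)/(-7.319794) = 2.758207

2.7582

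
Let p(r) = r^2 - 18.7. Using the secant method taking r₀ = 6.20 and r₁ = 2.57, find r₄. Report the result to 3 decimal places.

4.320

p(6.20) = 19.74000, p(2.57) = -12.09510
r₂ = 2.57000 − (-12.09510)·(2.57000 − 6.20000) / (-12.09510 − 19.74000) = 2.57000 − (43.90521)/(-31.83510) = 3.94914
p(3.94914) = -3.10426
r₃ = 3.94914 − (-3.10426)·(3.94914 − 2.57000) / (-3.10426 − (-12.09510)) = 3.94914 − (-4.28122)/(8.99084) = 4.42532
p(4.42532) = 0.88346
r₄ = 4.42532 − 0.88346·(4.42532 − 3.94914) / (0.88346 − (-3.10426)) = 4.42532 − (0.42068)/(3.98771) = 4.31983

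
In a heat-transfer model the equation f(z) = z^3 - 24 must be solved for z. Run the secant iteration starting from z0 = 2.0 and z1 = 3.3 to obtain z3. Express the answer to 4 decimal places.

2.8656

f(2.0) = -16.000000, f(3.3) = 11.937000
z2 = 3.300000 − 11.937000·(3.300000 − 2.000000) / (11.937000 − (-16.000000)) = 3.300000 − (15.518100)/(27.937000) = 2.744532
f(2.744532) = -3.326926
z3 = 2.744532 − (-3.326926)·(2.744532 − 3.300000) / (-3.326926 − 11.937000) = 2.744532 − (1.848000)/(-15.263926) = 2.865602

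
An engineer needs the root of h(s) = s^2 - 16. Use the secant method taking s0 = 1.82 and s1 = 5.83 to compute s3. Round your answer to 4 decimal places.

h(1.82) = -12.687600, h(5.83) = 17.988900
s2 = 5.830000 − 17.988900·(5.830000 − 1.820000) / (17.988900 − (-12.687600)) = 5.830000 − (72.135489)/(30.676500) = 3.478510
h(3.478510) = -3.899970
s3 = 3.478510 − (-3.899970)·(3.478510 − 5.830000) / (-3.899970 − 17.988900) = 3.478510 − (9.170740)/(-21.888870) = 3.897478

3.8975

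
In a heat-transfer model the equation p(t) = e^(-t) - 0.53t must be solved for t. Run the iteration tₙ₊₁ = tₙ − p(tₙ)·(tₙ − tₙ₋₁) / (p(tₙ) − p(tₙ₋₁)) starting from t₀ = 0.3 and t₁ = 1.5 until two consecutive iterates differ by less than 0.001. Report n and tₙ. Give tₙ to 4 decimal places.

p(0.3) = 0.581818, p(1.5) = -0.571870
t₂ = 1.500000 − (-0.571870)·(1.200000)/(-1.153688) = 0.905174;  |Δ| = 0.594826
p(0.905174) = -0.075271
t₃ = 0.905174 − (-0.075271)·(-0.594826)/(0.496599) = 0.815015;  |Δ| = 0.090159
p(0.815015) = 0.010675
t₄ = 0.815015 − 0.010675·(-0.090159)/(0.085946) = 0.826213;  |Δ| = 0.011198
p(0.826213) = -0.000189
t₅ = 0.826213 − (-0.000189)·(0.011198)/(-0.010864) = 0.826018;  |Δ| = 0.000195
|t₅ − t₄| = 0.000195 < 0.001

n = 5, tₙ = 0.8260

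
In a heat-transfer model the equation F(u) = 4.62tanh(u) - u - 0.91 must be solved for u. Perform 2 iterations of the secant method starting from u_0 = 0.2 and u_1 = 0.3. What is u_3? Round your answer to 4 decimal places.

F(0.2) = -0.198126, F(0.3) = 0.135864
u_2 = 0.300000 − 0.135864·(0.300000 − 0.200000) / (0.135864 − (-0.198126)) = 0.300000 − (0.013586)/(0.333990) = 0.259321
F(0.259321) = 0.002589
u_3 = 0.259321 − 0.002589·(0.259321 − 0.300000) / (0.002589 − 0.135864) = 0.259321 − (-0.000105)/(-0.133275) = 0.258531

0.2585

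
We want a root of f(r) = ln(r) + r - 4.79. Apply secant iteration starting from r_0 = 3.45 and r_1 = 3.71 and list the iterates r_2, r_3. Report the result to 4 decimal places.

f(3.45) = -0.101626, f(3.71) = 0.231032
r_2 = 3.710000 − 0.231032·(3.710000 − 3.450000) / (0.231032 − (-0.101626)) = 3.710000 − (0.060068)/(0.332658) = 3.529429
f(3.529429) = 0.000565
r_3 = 3.529429 − 0.000565·(3.529429 − 3.710000) / (0.000565 − 0.231032) = 3.529429 − (-0.000102)/(-0.230467) = 3.528986

3.5294, 3.5290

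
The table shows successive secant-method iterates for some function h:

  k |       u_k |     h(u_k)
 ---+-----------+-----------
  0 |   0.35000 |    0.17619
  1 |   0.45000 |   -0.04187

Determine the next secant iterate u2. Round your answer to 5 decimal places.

u2 = 0.45000 − (-0.04187)·(0.45000 − 0.35000) / (-0.04187 − 0.17619)
   = 0.45000 − (-0.0041870)/(-0.2180600) = 0.4307989

0.43080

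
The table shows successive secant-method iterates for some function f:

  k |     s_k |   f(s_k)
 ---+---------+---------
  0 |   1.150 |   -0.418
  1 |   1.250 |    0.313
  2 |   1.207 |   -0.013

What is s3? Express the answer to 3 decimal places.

1.209

s3 = 1.207 − (-0.013)·(1.207 − 1.250) / (-0.013 − 0.313)
   = 1.207 − (0.00056)/(-0.32600) = 1.20871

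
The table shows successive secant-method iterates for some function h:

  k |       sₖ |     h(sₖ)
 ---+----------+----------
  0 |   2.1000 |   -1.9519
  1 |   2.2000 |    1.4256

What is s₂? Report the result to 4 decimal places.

s₂ = 2.2000 − 1.4256·(2.2000 − 2.1000) / (1.4256 − (-1.9519))
   = 2.2000 − (0.142560)/(3.377500) = 2.157791

2.1578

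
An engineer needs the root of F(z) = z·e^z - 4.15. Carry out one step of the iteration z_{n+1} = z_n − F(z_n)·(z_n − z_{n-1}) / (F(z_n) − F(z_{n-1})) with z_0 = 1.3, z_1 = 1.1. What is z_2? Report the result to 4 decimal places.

1.2154

F(1.3) = 0.620086, F(1.1) = -0.845417
z_2 = 1.100000 − (-0.845417)·(1.100000 − 1.300000) / (-0.845417 − 0.620086) = 1.100000 − (0.169083)/(-1.465503) = 1.215376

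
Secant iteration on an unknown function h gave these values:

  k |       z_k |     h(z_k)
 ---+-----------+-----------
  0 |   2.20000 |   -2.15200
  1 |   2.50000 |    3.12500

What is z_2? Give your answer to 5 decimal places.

z_2 = 2.50000 − 3.12500·(2.50000 − 2.20000) / (3.12500 − (-2.15200))
   = 2.50000 − (0.9375000)/(5.2770000) = 2.3223422

2.32234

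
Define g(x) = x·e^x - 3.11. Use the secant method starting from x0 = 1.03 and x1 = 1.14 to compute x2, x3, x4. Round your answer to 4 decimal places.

g(1.03) = -0.224902, g(1.14) = 0.454516
x2 = 1.140000 − 0.454516·(1.140000 − 1.030000) / (0.454516 − (-0.224902)) = 1.140000 − (0.049997)/(0.679418) = 1.066412
g(1.066412) = -0.012137
x3 = 1.066412 − (-0.012137)·(1.066412 − 1.140000) / (-0.012137 − 0.454516) = 1.066412 − (0.000893)/(-0.466653) = 1.068326
g(1.068326) = -0.000632
x4 = 1.068326 − (-0.000632)·(1.068326 − 1.066412) / (-0.000632 − (-0.012137)) = 1.068326 − (-0.000001)/(0.011505) = 1.068431

1.0664, 1.0683, 1.0684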